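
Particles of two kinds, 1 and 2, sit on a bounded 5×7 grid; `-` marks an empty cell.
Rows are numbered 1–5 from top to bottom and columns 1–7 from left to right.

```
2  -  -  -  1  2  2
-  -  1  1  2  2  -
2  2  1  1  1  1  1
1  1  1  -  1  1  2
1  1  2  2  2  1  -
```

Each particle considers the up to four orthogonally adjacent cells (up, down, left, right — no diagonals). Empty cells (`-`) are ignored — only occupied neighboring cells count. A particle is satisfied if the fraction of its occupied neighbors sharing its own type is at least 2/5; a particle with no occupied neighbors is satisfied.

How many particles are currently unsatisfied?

(1,1)2 0/0 satisfied
(1,5)1 0/2 not
(1,6)2 2/3 satisfied
(1,7)2 1/1 satisfied
(2,3)1 2/2 satisfied
(2,4)1 2/3 satisfied
(2,5)2 1/4 not
(2,6)2 2/3 satisfied
(3,1)2 1/2 satisfied
(3,2)2 1/3 not
(3,3)1 3/4 satisfied
(3,4)1 3/3 satisfied
(3,5)1 3/4 satisfied
(3,6)1 3/4 satisfied
(3,7)1 1/2 satisfied
(4,1)1 2/3 satisfied
(4,2)1 3/4 satisfied
(4,3)1 2/3 satisfied
(4,5)1 2/3 satisfied
(4,6)1 3/4 satisfied
(4,7)2 0/2 not
(5,1)1 2/2 satisfied
(5,2)1 2/3 satisfied
(5,3)2 1/3 not
(5,4)2 2/2 satisfied
(5,5)2 1/3 not
(5,6)1 1/2 satisfied
Unsatisfied: (1,5), (2,5), (3,2), (4,7), (5,3), (5,5) — 6 in total.

6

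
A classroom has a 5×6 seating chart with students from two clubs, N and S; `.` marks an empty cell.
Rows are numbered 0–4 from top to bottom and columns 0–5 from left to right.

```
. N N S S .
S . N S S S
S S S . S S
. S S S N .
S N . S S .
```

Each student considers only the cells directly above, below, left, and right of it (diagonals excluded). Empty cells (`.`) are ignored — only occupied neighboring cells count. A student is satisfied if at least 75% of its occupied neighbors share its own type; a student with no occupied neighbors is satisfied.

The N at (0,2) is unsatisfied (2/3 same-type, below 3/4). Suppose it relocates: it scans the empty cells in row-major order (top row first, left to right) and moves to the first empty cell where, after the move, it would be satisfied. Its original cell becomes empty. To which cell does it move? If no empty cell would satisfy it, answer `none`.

Vacating (0,2). Empty cells in order:
  (0,0): 1/2 same-type → still unsatisfied.
  (0,5): 0/2 same-type → still unsatisfied.
  (1,1): 2/4 same-type → still unsatisfied.
  (2,3): 0/4 same-type → still unsatisfied.
  (3,0): 0/3 same-type → still unsatisfied.
  (3,5): 1/2 same-type → still unsatisfied.
  (4,2): 1/3 same-type → still unsatisfied.
  (4,5): 0/1 same-type → still unsatisfied.

none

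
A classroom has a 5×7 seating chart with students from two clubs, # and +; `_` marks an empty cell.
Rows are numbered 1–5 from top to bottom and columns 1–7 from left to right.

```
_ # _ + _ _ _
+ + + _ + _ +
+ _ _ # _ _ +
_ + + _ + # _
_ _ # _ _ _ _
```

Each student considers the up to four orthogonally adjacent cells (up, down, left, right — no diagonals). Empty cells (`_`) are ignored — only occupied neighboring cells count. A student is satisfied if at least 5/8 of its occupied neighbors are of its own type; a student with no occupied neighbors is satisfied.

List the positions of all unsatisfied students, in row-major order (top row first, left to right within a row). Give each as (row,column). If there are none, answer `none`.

(1,2), (4,3), (4,5), (4,6), (5,3)

(1,2)# 0/1 ✗
(1,4)+ 0/0 ✓
(2,1)+ 2/2 ✓
(2,2)+ 2/3 ✓
(2,3)+ 1/1 ✓
(2,5)+ 0/0 ✓
(2,7)+ 1/1 ✓
(3,1)+ 1/1 ✓
(3,4)# 0/0 ✓
(3,7)+ 1/1 ✓
(4,2)+ 1/1 ✓
(4,3)+ 1/2 ✗
(4,5)+ 0/1 ✗
(4,6)# 0/1 ✗
(5,3)# 0/1 ✗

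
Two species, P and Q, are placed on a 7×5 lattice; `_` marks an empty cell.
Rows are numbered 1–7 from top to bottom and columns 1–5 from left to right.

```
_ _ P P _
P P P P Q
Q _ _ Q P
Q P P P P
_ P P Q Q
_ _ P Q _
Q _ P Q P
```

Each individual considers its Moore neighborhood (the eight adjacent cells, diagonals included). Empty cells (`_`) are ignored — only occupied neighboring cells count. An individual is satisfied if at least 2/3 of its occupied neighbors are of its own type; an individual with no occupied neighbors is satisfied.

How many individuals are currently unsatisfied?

16

(1,3)P 4/4 ✓
(1,4)P 3/4 ✓
(2,1)P 1/2 ✗
(2,2)P 3/4 ✓
(2,3)P 4/5 ✓
(2,4)P 4/6 ✓
(2,5)Q 1/4 ✗
(3,1)Q 1/4 ✗
(3,4)Q 1/7 ✗
(3,5)P 3/5 ✗
(4,1)Q 1/3 ✗
(4,2)P 3/5 ✗
(4,3)P 4/6 ✓
(4,4)P 4/7 ✗
(4,5)P 2/5 ✗
(5,2)P 4/5 ✓
(5,3)P 5/7 ✓
(5,4)Q 2/7 ✗
(5,5)Q 2/4 ✗
(6,3)P 3/6 ✗
(6,4)Q 3/7 ✗
(7,1)Q 0/0 ✓
(7,3)P 1/3 ✗
(7,4)Q 1/4 ✗
(7,5)P 0/2 ✗
Unsatisfied: (2,1), (2,5), (3,1), (3,4), (3,5), (4,1), (4,2), (4,4), (4,5), (5,4), (5,5), (6,3), (6,4), (7,3), (7,4), (7,5) — 16 in total.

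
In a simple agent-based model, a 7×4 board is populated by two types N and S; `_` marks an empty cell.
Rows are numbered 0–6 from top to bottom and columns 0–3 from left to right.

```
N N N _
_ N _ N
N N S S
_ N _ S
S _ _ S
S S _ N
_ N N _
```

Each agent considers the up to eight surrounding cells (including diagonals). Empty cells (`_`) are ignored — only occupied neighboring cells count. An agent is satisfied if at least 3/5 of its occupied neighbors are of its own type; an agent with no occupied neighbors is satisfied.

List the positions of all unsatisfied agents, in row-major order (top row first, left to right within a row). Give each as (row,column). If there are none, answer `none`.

(1,3), (2,2), (3,1), (4,3), (5,1), (5,3), (6,1)

(0,0)N 2/2 ok
(0,1)N 3/3 ok
(0,2)N 3/3 ok
(1,1)N 5/6 ok
(1,3)N 1/3 unhappy
(2,0)N 3/3 ok
(2,1)N 3/4 ok
(2,2)S 2/6 unhappy
(2,3)S 2/3 ok
(3,1)N 2/4 unhappy
(3,3)S 3/3 ok
(4,0)S 2/3 ok
(4,3)S 1/2 unhappy
(5,0)S 2/3 ok
(5,1)S 2/4 unhappy
(5,3)N 1/2 unhappy
(6,1)N 1/3 unhappy
(6,2)N 2/3 ok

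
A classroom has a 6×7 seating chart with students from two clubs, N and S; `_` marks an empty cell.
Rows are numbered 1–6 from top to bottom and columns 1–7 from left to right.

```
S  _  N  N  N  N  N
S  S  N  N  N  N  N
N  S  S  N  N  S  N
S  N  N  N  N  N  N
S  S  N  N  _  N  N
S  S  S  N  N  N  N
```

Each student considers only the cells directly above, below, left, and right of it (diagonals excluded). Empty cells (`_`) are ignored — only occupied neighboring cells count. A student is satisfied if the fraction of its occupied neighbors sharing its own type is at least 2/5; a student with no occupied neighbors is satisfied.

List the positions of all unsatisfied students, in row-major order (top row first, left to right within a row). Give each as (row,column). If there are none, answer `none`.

(1,1)S 1/1 ✓
(1,3)N 2/2 ✓
(1,4)N 3/3 ✓
(1,5)N 3/3 ✓
(1,6)N 3/3 ✓
(1,7)N 2/2 ✓
(2,1)S 2/3 ✓
(2,2)S 2/3 ✓
(2,3)N 2/4 ✓
(2,4)N 4/4 ✓
(2,5)N 4/4 ✓
(2,6)N 3/4 ✓
(2,7)N 3/3 ✓
(3,1)N 0/3 ✗
(3,2)S 2/4 ✓
(3,3)S 1/4 ✗
(3,4)N 3/4 ✓
(3,5)N 3/4 ✓
(3,6)S 0/4 ✗
(3,7)N 2/3 ✓
(4,1)S 1/3 ✗
(4,2)N 1/4 ✗
(4,3)N 3/4 ✓
(4,4)N 4/4 ✓
(4,5)N 3/3 ✓
(4,6)N 3/4 ✓
(4,7)N 3/3 ✓
(5,1)S 3/3 ✓
(5,2)S 2/4 ✓
(5,3)N 2/4 ✓
(5,4)N 3/3 ✓
(5,6)N 3/3 ✓
(5,7)N 3/3 ✓
(6,1)S 2/2 ✓
(6,2)S 3/3 ✓
(6,3)S 1/3 ✗
(6,4)N 2/3 ✓
(6,5)N 2/2 ✓
(6,6)N 3/3 ✓
(6,7)N 2/2 ✓

(3,1), (3,3), (3,6), (4,1), (4,2), (6,3)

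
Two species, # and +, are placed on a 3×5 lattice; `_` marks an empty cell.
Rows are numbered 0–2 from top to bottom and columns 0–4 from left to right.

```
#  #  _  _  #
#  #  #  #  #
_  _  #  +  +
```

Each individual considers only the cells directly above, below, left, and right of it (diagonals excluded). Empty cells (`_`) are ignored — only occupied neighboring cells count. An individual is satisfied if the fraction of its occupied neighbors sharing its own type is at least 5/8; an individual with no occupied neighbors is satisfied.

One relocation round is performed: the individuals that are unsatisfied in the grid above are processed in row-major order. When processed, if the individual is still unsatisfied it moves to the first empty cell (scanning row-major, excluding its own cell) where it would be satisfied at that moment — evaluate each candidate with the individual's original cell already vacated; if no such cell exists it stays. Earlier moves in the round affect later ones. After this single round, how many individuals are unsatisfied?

2

Initially unsatisfied (in order): (2,2), (2,3), (2,4).
  (2,2) → (0,2).
  (2,3): no empty cell satisfies it; stays.
  (2,4): no empty cell satisfies it; stays.
Resulting grid:
# # # _ #
# # # # #
_ _ _ + +
Unsatisfied now: (2,3), (2,4).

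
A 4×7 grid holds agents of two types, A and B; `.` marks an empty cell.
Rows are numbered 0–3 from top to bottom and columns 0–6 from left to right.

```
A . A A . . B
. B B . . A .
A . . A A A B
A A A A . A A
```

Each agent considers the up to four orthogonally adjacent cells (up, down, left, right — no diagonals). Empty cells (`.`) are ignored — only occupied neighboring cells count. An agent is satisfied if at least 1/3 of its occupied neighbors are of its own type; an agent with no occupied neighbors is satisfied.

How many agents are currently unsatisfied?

Row 0: (0,0)A 0/0 ✓ · (0,2)A 1/2 ✓ · (0,3)A 1/1 ✓ · (0,6)B 0/0 ✓
Row 1: (1,1)B 1/1 ✓ · (1,2)B 1/2 ✓ · (1,5)A 1/1 ✓
Row 2: (2,0)A 1/1 ✓ · (2,3)A 2/2 ✓ · (2,4)A 2/2 ✓ · (2,5)A 3/4 ✓ · (2,6)B 0/2 ✗
Row 3: (3,0)A 2/2 ✓ · (3,1)A 2/2 ✓ · (3,2)A 2/2 ✓ · (3,3)A 2/2 ✓ · (3,5)A 2/2 ✓ · (3,6)A 1/2 ✓
Unsatisfied: (2,6) — 1 in total.

1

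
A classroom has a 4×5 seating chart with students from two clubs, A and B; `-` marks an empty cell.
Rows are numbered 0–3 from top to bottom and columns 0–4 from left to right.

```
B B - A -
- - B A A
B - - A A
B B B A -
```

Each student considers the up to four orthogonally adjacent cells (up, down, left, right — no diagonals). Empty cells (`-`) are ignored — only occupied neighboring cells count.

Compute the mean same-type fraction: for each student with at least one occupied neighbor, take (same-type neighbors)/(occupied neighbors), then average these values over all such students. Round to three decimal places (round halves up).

Row 0: (0,0)B 1/1 · (0,1)B 1/1 · (0,3)A 1/1
Row 1: (1,2)B 0/1 · (1,3)A 3/4 · (1,4)A 2/2
Row 2: (2,0)B 1/1 · (2,3)A 3/3 · (2,4)A 2/2
Row 3: (3,0)B 2/2 · (3,1)B 2/2 · (3,2)B 1/2 · (3,3)A 1/2
Sum over 13 students: 1/1 + 1/1 + 1/1 + 0/1 + 3/4 + 2/2 + 1/1 + 3/3 + 2/2 + 2/2 + 2/2 + 1/2 + 1/2 = 43/4; mean = 43/4 ÷ 13 = 43/52 = 0.826923… → 0.827.

0.827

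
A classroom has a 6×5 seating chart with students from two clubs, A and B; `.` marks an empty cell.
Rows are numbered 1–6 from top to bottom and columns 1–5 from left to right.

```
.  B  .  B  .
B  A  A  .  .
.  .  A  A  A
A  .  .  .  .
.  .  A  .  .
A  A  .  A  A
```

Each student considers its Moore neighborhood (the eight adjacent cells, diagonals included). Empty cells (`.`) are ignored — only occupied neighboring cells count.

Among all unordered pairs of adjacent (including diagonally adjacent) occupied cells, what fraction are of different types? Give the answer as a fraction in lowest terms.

Scan each occupied cell's neighbors to the right and below (and the two forward diagonals) so each pair is counted once.
From row 1: 3 unlike of 4 pairs (running 3/4).
From row 2: 1 unlike of 5 pairs (running 4/9).
From row 3: 0 unlike of 2 pairs (running 4/11).
From row 5: 0 unlike of 2 pairs (running 4/13).
From row 6: 0 unlike of 2 pairs (running 4/15).
Total adjacent occupied pairs: 15; unlike-type pairs: 4.
4/15 is already in lowest terms.

4/15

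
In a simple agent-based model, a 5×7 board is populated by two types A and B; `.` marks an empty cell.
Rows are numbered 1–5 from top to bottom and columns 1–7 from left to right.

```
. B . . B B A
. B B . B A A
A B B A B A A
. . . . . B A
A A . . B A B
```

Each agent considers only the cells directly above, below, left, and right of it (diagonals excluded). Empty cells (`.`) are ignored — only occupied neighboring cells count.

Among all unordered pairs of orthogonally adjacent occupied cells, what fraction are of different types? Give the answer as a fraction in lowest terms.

13/28

Scan each occupied cell's neighbors to the right and below so each pair is counted once.
Row 1: B(1,2)–B(2,2)= B(1,5)–B(1,6)= B(1,5)–B(2,5)= B(1,6)–A(1,7)≠ B(1,6)–A(2,6)≠ A(1,7)–A(2,7)=  → 2/6 unlike.
Row 2: B(2,2)–B(2,3)= B(2,2)–B(3,2)= B(2,3)–B(3,3)= B(2,5)–A(2,6)≠ B(2,5)–B(3,5)= A(2,6)–A(2,7)= A(2,6)–A(3,6)= A(2,7)–A(3,7)=  → 1/8 unlike.
Row 3: A(3,1)–B(3,2)≠ B(3,2)–B(3,3)= B(3,3)–A(3,4)≠ A(3,4)–B(3,5)≠ B(3,5)–A(3,6)≠ A(3,6)–A(3,7)= A(3,6)–B(4,6)≠ A(3,7)–A(4,7)=  → 5/8 unlike.
Row 4: B(4,6)–A(4,7)≠ B(4,6)–A(5,6)≠ A(4,7)–B(5,7)≠  → 3/3 unlike.
Row 5: A(5,1)–A(5,2)= B(5,5)–A(5,6)≠ A(5,6)–B(5,7)≠  → 2/3 unlike.
Total adjacent occupied pairs: 28; unlike-type pairs: 13.
13/28 is already in lowest terms.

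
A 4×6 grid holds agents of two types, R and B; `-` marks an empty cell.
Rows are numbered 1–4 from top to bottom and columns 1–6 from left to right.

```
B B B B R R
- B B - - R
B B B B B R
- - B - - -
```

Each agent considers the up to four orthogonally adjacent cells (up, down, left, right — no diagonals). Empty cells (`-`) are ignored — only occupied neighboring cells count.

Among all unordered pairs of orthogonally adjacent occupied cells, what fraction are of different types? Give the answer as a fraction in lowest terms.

1/9

Scan each occupied cell's neighbors to the right and below so each pair is counted once.
Row 1: B(1,1)–B(1,2)= B(1,2)–B(1,3)= B(1,2)–B(2,2)= B(1,3)–B(1,4)= B(1,3)–B(2,3)= B(1,4)–R(1,5)≠ R(1,5)–R(1,6)= R(1,6)–R(2,6)=  → 1/8 unlike.
Row 2: B(2,2)–B(2,3)= B(2,2)–B(3,2)= B(2,3)–B(3,3)= R(2,6)–R(3,6)=  → 0/4 unlike.
Row 3: B(3,1)–B(3,2)= B(3,2)–B(3,3)= B(3,3)–B(3,4)= B(3,3)–B(4,3)= B(3,4)–B(3,5)= B(3,5)–R(3,6)≠  → 1/6 unlike.
Total adjacent occupied pairs: 18; unlike-type pairs: 2.
2/18 reduces to 1/9.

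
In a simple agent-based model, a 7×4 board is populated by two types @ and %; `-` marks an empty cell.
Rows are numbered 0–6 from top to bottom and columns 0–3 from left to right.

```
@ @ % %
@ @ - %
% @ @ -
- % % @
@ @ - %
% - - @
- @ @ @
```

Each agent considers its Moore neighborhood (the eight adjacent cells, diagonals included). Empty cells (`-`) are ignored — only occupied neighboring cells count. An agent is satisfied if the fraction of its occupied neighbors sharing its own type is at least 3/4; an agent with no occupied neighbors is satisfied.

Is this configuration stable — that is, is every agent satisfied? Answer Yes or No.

No

Row 0: (0,0)@ 3/3 ok · (0,1)@ 3/4 ok · (0,2)% 2/4 unhappy · (0,3)% 2/2 ok
Row 1: (1,0)@ 4/5 ok · (1,1)@ 5/7 unhappy · (1,3)% 2/3 unhappy
Row 2: (2,0)% 1/4 unhappy · (2,1)@ 3/6 unhappy · (2,2)@ 3/6 unhappy
Row 3: (3,1)% 2/6 unhappy · (3,2)% 2/6 unhappy · (3,3)@ 1/3 unhappy
Row 4: (4,0)@ 1/3 unhappy · (4,1)@ 1/4 unhappy · (4,3)% 1/3 unhappy
Row 5: (5,0)% 0/3 unhappy · (5,3)@ 2/3 unhappy
Row 6: (6,1)@ 1/2 unhappy · (6,2)@ 3/3 ok · (6,3)@ 2/2 ok
For instance (0,2) has only 2/4 same-type neighbors, below 3/4.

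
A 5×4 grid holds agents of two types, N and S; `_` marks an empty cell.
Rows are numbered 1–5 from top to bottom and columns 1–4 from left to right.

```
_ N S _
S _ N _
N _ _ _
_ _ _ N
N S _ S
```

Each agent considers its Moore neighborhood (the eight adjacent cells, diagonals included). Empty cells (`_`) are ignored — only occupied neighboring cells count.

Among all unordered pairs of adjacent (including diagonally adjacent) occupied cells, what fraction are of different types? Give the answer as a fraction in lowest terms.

Scan each occupied cell's neighbors to the right and below (and the two forward diagonals) so each pair is counted once.
From row 1: 3 unlike of 4 pairs (running 3/4).
From row 2: 1 unlike of 1 pairs (running 4/5).
From row 4: 1 unlike of 1 pairs (running 5/6).
From row 5: 1 unlike of 1 pairs (running 6/7).
Total adjacent occupied pairs: 7; unlike-type pairs: 6.
6/7 is already in lowest terms.

6/7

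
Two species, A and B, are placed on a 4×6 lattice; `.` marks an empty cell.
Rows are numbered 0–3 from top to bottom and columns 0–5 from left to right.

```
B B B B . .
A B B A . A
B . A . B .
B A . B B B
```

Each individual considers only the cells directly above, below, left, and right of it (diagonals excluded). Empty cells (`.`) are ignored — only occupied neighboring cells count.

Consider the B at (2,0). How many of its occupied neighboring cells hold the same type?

Occupied neighbors of (2,0): (1,0)=A, (3,0)=B.
Same type (B): 1 of 2.

1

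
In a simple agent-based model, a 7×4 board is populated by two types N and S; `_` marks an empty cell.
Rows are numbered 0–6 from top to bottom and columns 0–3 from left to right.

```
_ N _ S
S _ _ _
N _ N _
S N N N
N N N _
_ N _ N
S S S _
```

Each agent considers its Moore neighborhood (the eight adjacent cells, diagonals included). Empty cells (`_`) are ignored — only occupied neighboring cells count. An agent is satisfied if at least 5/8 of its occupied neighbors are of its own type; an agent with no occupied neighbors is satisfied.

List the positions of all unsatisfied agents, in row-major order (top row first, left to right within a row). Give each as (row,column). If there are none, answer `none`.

(0,1), (1,0), (2,0), (3,0), (5,1), (5,3), (6,0), (6,2)

Row 0: (0,1)N 0/1 not · (0,3)S 0/0 satisfied
Row 1: (1,0)S 0/2 not
Row 2: (2,0)N 1/3 not · (2,2)N 3/3 satisfied
Row 3: (3,0)S 0/4 not · (3,1)N 6/7 satisfied · (3,2)N 5/5 satisfied · (3,3)N 3/3 satisfied
Row 4: (4,0)N 3/4 satisfied · (4,1)N 5/6 satisfied · (4,2)N 6/6 satisfied
Row 5: (5,1)N 3/6 not · (5,3)N 1/2 not
Row 6: (6,0)S 1/2 not · (6,1)S 2/3 satisfied · (6,2)S 1/3 not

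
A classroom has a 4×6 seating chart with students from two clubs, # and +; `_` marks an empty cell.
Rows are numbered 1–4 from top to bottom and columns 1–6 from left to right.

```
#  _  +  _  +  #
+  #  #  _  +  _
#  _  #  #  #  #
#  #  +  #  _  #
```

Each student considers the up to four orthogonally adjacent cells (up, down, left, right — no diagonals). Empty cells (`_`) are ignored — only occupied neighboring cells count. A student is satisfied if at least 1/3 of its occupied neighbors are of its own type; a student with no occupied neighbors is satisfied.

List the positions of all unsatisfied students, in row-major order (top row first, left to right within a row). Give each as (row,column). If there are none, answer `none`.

(1,1), (1,3), (1,6), (2,1), (4,3)

(1,1)# 0/1 not
(1,3)+ 0/1 not
(1,5)+ 1/2 satisfied
(1,6)# 0/1 not
(2,1)+ 0/3 not
(2,2)# 1/2 satisfied
(2,3)# 2/3 satisfied
(2,5)+ 1/2 satisfied
(3,1)# 1/2 satisfied
(3,3)# 2/3 satisfied
(3,4)# 3/3 satisfied
(3,5)# 2/3 satisfied
(3,6)# 2/2 satisfied
(4,1)# 2/2 satisfied
(4,2)# 1/2 satisfied
(4,3)+ 0/3 not
(4,4)# 1/2 satisfied
(4,6)# 1/1 satisfied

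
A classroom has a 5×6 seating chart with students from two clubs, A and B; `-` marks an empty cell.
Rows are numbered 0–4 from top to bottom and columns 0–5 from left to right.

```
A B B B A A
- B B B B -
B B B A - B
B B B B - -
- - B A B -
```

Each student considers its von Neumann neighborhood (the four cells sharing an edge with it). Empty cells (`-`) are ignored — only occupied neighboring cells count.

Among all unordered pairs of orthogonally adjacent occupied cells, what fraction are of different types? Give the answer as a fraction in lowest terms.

9/29

Scan each occupied cell's neighbors to the right and below so each pair is counted once.
Row 0: A(0,0)–B(0,1)≠ B(0,1)–B(0,2)= B(0,1)–B(1,1)= B(0,2)–B(0,3)= B(0,2)–B(1,2)= B(0,3)–A(0,4)≠ B(0,3)–B(1,3)= A(0,4)–A(0,5)= A(0,4)–B(1,4)≠  → 3/9 unlike.
Row 1: B(1,1)–B(1,2)= B(1,1)–B(2,1)= B(1,2)–B(1,3)= B(1,2)–B(2,2)= B(1,3)–B(1,4)= B(1,3)–A(2,3)≠  → 1/6 unlike.
Row 2: B(2,0)–B(2,1)= B(2,0)–B(3,0)= B(2,1)–B(2,2)= B(2,1)–B(3,1)= B(2,2)–A(2,3)≠ B(2,2)–B(3,2)= A(2,3)–B(3,3)≠  → 2/7 unlike.
Row 3: B(3,0)–B(3,1)= B(3,1)–B(3,2)= B(3,2)–B(3,3)= B(3,2)–B(4,2)= B(3,3)–A(4,3)≠  → 1/5 unlike.
Row 4: B(4,2)–A(4,3)≠ A(4,3)–B(4,4)≠  → 2/2 unlike.
Total adjacent occupied pairs: 29; unlike-type pairs: 9.
9/29 is already in lowest terms.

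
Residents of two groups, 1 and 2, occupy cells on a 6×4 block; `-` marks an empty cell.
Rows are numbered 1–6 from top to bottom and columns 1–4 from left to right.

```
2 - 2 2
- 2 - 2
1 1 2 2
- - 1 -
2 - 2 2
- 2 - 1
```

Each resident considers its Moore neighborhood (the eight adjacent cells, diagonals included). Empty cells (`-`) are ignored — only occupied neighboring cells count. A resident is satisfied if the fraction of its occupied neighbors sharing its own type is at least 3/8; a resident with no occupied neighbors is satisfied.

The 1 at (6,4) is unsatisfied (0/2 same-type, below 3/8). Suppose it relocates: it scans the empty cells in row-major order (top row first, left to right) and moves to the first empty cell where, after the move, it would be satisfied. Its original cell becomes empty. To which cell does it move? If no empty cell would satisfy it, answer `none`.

(2,1)

Vacating (6,4). Empty cells in order:
  (1,2): 0/3 same-type → still unsatisfied.
  (2,1): 2/4 same-type → satisfied — stop here.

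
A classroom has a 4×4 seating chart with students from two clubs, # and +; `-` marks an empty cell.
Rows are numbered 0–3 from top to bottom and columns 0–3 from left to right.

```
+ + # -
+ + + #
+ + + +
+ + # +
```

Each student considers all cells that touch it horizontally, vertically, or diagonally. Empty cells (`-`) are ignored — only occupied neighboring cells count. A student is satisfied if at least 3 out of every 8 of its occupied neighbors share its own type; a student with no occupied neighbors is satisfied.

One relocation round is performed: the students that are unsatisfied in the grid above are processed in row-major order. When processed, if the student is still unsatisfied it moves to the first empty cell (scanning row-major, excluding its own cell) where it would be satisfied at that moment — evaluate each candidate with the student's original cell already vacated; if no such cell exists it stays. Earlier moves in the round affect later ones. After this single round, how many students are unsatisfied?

Initially unsatisfied (in order): (0,2), (1,3), (3,2).
  (0,2) → (0,3).
  (1,3): no empty cell satisfies it; stays.
  (3,2) → (0,2).
Resulting grid:
+ + # #
+ + + #
+ + + +
+ + - +
All satisfied now.

0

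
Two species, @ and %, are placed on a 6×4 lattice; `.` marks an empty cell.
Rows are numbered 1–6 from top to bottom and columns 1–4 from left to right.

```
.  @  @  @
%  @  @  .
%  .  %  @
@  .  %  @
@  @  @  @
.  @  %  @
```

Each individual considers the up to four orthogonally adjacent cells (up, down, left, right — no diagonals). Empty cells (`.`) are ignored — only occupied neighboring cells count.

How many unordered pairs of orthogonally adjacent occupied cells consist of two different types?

9

Scan each occupied cell's neighbors to the right and below so each pair is counted once.
From row 1: 0 unlike of 4 pairs (running 0/4).
From row 2: 2 unlike of 4 pairs (running 2/8).
From row 3: 2 unlike of 4 pairs (running 4/12).
From row 4: 2 unlike of 4 pairs (running 6/16).
From row 5: 1 unlike of 6 pairs (running 7/22).
From row 6: 2 unlike of 2 pairs (running 9/24).
Total adjacent occupied pairs: 24; unlike-type pairs: 9.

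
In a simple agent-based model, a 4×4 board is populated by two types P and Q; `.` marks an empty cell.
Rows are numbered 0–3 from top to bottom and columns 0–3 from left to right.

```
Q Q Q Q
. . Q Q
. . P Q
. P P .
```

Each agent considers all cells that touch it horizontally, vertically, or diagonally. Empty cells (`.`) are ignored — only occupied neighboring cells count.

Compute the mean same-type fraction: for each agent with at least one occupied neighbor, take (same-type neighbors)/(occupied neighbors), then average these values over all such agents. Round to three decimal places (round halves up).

0.820

Row 0: (0,0)Q 1/1 · (0,1)Q 3/3 · (0,2)Q 4/4 · (0,3)Q 3/3
Row 1: (1,2)Q 5/6 · (1,3)Q 4/5
Row 2: (2,2)P 2/5 · (2,3)Q 2/4
Row 3: (3,1)P 2/2 · (3,2)P 2/3
Sum over 10 agents: 1/1 + 3/3 + 4/4 + 3/3 + 5/6 + 4/5 + 2/5 + 2/4 + 2/2 + 2/3 = 41/5; mean = 41/5 ÷ 10 = 41/50 = 0.82 → 0.820.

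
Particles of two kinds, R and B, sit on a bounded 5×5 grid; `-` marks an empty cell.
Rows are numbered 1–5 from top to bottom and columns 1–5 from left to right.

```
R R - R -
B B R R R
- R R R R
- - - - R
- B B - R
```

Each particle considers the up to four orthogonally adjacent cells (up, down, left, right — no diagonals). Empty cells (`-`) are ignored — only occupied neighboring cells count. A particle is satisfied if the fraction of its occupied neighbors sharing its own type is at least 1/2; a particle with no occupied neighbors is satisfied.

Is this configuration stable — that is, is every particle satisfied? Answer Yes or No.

No

Row 1: (1,1)R 1/2 satisfied · (1,2)R 1/2 satisfied · (1,4)R 1/1 satisfied
Row 2: (2,1)B 1/2 satisfied · (2,2)B 1/4 not · (2,3)R 2/3 satisfied · (2,4)R 4/4 satisfied · (2,5)R 2/2 satisfied
Row 3: (3,2)R 1/2 satisfied · (3,3)R 3/3 satisfied · (3,4)R 3/3 satisfied · (3,5)R 3/3 satisfied
Row 4: (4,5)R 2/2 satisfied
Row 5: (5,2)B 1/1 satisfied · (5,3)B 1/1 satisfied · (5,5)R 1/1 satisfied
For instance (2,2) has only 1/4 same-type neighbors, below 1/2.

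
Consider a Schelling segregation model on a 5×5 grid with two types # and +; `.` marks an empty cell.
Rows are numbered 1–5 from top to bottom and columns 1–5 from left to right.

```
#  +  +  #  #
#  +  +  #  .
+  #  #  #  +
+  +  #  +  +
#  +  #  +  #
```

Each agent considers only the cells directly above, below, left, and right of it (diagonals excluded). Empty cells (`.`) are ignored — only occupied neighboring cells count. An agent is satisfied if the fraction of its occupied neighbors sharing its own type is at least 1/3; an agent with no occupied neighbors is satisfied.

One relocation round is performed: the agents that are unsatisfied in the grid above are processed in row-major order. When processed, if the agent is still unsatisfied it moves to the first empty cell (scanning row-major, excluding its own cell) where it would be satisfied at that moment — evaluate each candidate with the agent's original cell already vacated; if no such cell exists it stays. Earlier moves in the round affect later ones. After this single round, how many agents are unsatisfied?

2

Initially unsatisfied (in order): (3,2), (5,1), (5,5).
  (3,2) → (2,5).
  (5,1): no empty cell satisfies it; stays.
  (5,5): no empty cell satisfies it; stays.
Resulting grid:
# + + # #
# + + # #
+ . # # +
+ + # + +
# + # + #
Unsatisfied now: (5,1), (5,5).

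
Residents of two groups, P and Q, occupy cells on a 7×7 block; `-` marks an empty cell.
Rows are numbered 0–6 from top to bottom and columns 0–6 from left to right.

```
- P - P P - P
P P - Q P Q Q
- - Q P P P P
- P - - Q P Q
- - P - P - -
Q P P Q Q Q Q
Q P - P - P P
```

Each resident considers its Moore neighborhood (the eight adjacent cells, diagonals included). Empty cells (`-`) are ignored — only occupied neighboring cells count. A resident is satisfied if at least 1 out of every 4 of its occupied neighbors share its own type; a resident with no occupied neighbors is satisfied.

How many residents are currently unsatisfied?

7

Row 0: (0,1)P 2/2 ok · (0,3)P 2/3 ok · (0,4)P 2/4 ok · (0,6)P 0/2 unhappy
Row 1: (1,0)P 2/2 ok · (1,1)P 2/3 ok · (1,3)Q 1/6 unhappy · (1,4)P 5/7 ok · (1,5)Q 1/7 unhappy · (1,6)Q 1/4 ok
Row 2: (2,2)Q 1/4 ok · (2,3)P 2/5 ok · (2,4)P 4/7 ok · (2,5)P 4/8 ok · (2,6)P 2/5 ok
Row 3: (3,1)P 1/2 ok · (3,4)Q 0/5 unhappy · (3,5)P 4/6 ok · (3,6)Q 0/3 unhappy
Row 4: (4,2)P 3/4 ok · (4,4)P 1/5 unhappy
Row 5: (5,0)Q 1/3 ok · (5,1)P 3/5 ok · (5,2)P 4/5 ok · (5,3)Q 1/5 unhappy · (5,4)Q 2/5 ok · (5,5)Q 2/5 ok · (5,6)Q 1/3 ok
Row 6: (6,0)Q 1/3 ok · (6,1)P 2/4 ok · (6,3)P 1/3 ok · (6,5)P 1/4 ok · (6,6)P 1/3 ok
Unsatisfied: (0,6), (1,3), (1,5), (3,4), (3,6), (4,4), (5,3) — 7 in total.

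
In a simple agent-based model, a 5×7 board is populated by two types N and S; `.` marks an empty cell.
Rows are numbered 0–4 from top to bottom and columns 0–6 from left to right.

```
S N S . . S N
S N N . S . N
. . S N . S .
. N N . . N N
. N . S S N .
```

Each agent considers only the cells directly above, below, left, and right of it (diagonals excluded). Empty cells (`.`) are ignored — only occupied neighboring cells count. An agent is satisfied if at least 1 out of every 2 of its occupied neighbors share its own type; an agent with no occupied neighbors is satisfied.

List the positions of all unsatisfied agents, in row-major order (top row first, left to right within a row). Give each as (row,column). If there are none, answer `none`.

(0,1), (0,2), (0,5), (1,2), (2,2), (2,3), (2,5)

Row 0: (0,0)S 1/2 satisfied · (0,1)N 1/3 not · (0,2)S 0/2 not · (0,5)S 0/1 not · (0,6)N 1/2 satisfied
Row 1: (1,0)S 1/2 satisfied · (1,1)N 2/3 satisfied · (1,2)N 1/3 not · (1,4)S 0/0 satisfied · (1,6)N 1/1 satisfied
Row 2: (2,2)S 0/3 not · (2,3)N 0/1 not · (2,5)S 0/1 not
Row 3: (3,1)N 2/2 satisfied · (3,2)N 1/2 satisfied · (3,5)N 2/3 satisfied · (3,6)N 1/1 satisfied
Row 4: (4,1)N 1/1 satisfied · (4,3)S 1/1 satisfied · (4,4)S 1/2 satisfied · (4,5)N 1/2 satisfied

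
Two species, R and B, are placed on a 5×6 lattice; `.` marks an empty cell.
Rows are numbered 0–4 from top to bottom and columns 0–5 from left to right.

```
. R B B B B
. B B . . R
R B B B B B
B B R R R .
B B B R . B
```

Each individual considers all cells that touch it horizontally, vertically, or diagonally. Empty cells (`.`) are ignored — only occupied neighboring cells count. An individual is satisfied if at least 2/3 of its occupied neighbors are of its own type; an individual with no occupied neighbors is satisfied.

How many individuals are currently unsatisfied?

Row 0: (0,1)R 0/3 not · (0,2)B 3/4 satisfied · (0,3)B 3/3 satisfied · (0,4)B 2/3 satisfied · (0,5)B 1/2 not
Row 1: (1,1)B 4/6 satisfied · (1,2)B 6/7 satisfied · (1,5)R 0/4 not
Row 2: (2,0)R 0/4 not · (2,1)B 5/7 satisfied · (2,2)B 5/7 satisfied · (2,3)B 3/6 not · (2,4)B 2/5 not · (2,5)B 1/3 not
Row 3: (3,0)B 4/5 satisfied · (3,1)B 6/8 satisfied · (3,2)R 2/8 not · (3,3)R 3/7 not · (3,4)R 2/6 not
Row 4: (4,0)B 3/3 satisfied · (4,1)B 4/5 satisfied · (4,2)B 2/5 not · (4,3)R 3/4 satisfied · (4,5)B 0/1 not
Unsatisfied: (0,1), (0,5), (1,5), (2,0), (2,3), (2,4), (2,5), (3,2), (3,3), (3,4), (4,2), (4,5) — 12 in total.

12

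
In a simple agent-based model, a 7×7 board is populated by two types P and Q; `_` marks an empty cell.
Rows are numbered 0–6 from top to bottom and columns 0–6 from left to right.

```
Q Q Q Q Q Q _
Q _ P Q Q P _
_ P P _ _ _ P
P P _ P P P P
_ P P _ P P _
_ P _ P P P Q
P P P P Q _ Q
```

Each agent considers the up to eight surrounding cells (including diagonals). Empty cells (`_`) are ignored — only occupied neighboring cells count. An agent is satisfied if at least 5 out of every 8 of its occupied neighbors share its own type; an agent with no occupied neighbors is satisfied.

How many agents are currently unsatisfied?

(0,0)Q 2/2 ok
(0,1)Q 3/4 ok
(0,2)Q 3/4 ok
(0,3)Q 4/5 ok
(0,4)Q 4/5 ok
(0,5)Q 2/3 ok
(1,0)Q 2/3 ok
(1,2)P 2/6 unhappy
(1,3)Q 4/6 ok
(1,4)Q 4/5 ok
(1,5)P 1/4 unhappy
(2,1)P 4/5 ok
(2,2)P 4/5 ok
(2,6)P 3/3 ok
(3,0)P 3/3 ok
(3,1)P 5/5 ok
(3,3)P 4/4 ok
(3,4)P 4/4 ok
(3,5)P 5/5 ok
(3,6)P 3/3 ok
(4,1)P 4/4 ok
(4,2)P 5/5 ok
(4,4)P 7/7 ok
(4,5)P 6/7 ok
(5,1)P 5/5 ok
(5,3)P 5/6 ok
(5,4)P 5/6 ok
(5,5)P 3/6 unhappy
(5,6)Q 1/3 unhappy
(6,0)P 2/2 ok
(6,1)P 3/3 ok
(6,2)P 4/4 ok
(6,3)P 3/4 ok
(6,4)Q 0/4 unhappy
(6,6)Q 1/2 unhappy
Unsatisfied: (1,2), (1,5), (5,5), (5,6), (6,4), (6,6) — 6 in total.

6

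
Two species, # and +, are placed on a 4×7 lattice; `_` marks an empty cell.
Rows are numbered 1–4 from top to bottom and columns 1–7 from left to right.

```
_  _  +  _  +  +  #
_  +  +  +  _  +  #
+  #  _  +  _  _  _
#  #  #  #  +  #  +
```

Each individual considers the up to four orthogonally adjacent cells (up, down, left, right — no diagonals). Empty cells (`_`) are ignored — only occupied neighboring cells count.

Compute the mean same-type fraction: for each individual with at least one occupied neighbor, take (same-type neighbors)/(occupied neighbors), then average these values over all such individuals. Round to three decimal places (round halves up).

(1,3)+ 1/1
(1,5)+ 1/1
(1,6)+ 2/3
(1,7)# 1/2
(2,2)+ 1/2
(2,3)+ 3/3
(2,4)+ 2/2
(2,6)+ 1/2
(2,7)# 1/2
(3,1)+ 0/2
(3,2)# 1/3
(3,4)+ 1/2
(4,1)# 1/2
(4,2)# 3/3
(4,3)# 2/2
(4,4)# 1/3
(4,5)+ 0/2
(4,6)# 0/2
(4,7)+ 0/1
Sum over 19 individuals: 1/1 + 1/1 + 2/3 + 1/2 + 1/2 + 3/3 + 2/2 + 1/2 + 1/2 + 0/2 + 1/3 + 1/2 + 1/2 + 3/3 + 2/2 + 1/3 + 0/2 + 0/2 + 0/1 = 31/3; mean = 31/3 ÷ 19 = 31/57 = 0.543859… → 0.544.

0.544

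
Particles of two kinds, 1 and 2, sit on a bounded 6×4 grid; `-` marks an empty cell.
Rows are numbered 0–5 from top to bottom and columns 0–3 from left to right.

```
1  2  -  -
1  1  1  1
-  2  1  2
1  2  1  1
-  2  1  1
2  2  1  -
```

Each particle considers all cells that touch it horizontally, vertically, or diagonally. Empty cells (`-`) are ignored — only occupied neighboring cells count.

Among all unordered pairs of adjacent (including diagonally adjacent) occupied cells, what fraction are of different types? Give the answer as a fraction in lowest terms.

Scan each occupied cell's neighbors to the right and below (and the two forward diagonals) so each pair is counted once.
From row 0: 4 unlike of 6 pairs (running 4/6).
From row 1: 5 unlike of 11 pairs (running 9/17).
From row 2: 7 unlike of 10 pairs (running 16/27).
From row 3: 5 unlike of 11 pairs (running 21/38).
From row 4: 3 unlike of 8 pairs (running 24/46).
From row 5: 1 unlike of 2 pairs (running 25/48).
Total adjacent occupied pairs: 48; unlike-type pairs: 25.
25/48 is already in lowest terms.

25/48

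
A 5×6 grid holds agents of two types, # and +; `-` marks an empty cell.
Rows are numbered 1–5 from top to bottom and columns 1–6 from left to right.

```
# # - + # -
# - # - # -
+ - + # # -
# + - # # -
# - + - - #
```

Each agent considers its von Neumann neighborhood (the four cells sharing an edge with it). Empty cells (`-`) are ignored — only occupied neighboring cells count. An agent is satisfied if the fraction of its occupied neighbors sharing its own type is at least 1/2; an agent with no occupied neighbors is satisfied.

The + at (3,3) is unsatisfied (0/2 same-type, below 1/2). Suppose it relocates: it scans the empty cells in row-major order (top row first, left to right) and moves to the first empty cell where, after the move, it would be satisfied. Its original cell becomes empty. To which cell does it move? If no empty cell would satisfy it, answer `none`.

(3,2)

Vacating (3,3). Empty cells in order:
  (1,3): 1/3 same-type → still unsatisfied.
  (1,6): 0/1 same-type → still unsatisfied.
  (2,2): 0/3 same-type → still unsatisfied.
  (2,4): 1/4 same-type → still unsatisfied.
  (2,6): 0/1 same-type → still unsatisfied.
  (3,2): 2/2 same-type → satisfied — stop here.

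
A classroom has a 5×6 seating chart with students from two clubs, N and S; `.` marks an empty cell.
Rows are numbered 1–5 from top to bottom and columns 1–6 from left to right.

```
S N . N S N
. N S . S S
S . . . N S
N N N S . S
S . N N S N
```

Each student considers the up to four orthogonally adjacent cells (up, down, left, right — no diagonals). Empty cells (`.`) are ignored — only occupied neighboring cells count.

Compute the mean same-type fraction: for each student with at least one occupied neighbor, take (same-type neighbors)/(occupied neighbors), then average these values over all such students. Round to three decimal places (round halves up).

0.326

Row 1: (1,1)S 0/1 · (1,2)N 1/2 · (1,4)N 0/1 · (1,5)S 1/3 · (1,6)N 0/2
Row 2: (2,2)N 1/2 · (2,3)S 0/1 · (2,5)S 2/3 · (2,6)S 2/3
Row 3: (3,1)S 0/1 · (3,5)N 0/2 · (3,6)S 2/3
Row 4: (4,1)N 1/3 · (4,2)N 2/2 · (4,3)N 2/3 · (4,4)S 0/2 · (4,6)S 1/2
Row 5: (5,1)S 0/1 · (5,3)N 2/2 · (5,4)N 1/3 · (5,5)S 0/2 · (5,6)N 0/2
Sum over 22 students: 0/1 + 1/2 + 0/1 + 1/3 + 0/2 + 1/2 + 0/1 + 2/3 + 2/3 + 0/1 + 0/2 + 2/3 + 1/3 + 2/2 + 2/3 + 0/2 + 1/2 + 0/1 + 2/2 + 1/3 + 0/2 + 0/2 = 43/6; mean = 43/6 ÷ 22 = 43/132 = 0.325757… → 0.326.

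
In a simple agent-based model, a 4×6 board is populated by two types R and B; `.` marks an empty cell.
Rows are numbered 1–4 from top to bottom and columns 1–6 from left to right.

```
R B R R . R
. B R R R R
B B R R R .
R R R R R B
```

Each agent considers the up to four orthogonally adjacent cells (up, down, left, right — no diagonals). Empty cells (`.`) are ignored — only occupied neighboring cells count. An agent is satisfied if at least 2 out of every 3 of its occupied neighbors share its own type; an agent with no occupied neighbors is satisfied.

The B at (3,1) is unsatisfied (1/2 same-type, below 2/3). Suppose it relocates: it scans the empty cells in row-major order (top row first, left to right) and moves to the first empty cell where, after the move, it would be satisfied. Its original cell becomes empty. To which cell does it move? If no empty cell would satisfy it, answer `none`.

Vacating (3,1). Empty cells in order:
  (1,5): 0/3 same-type → still unsatisfied.
  (2,1): 1/2 same-type → still unsatisfied.
  (3,6): 1/3 same-type → still unsatisfied.

none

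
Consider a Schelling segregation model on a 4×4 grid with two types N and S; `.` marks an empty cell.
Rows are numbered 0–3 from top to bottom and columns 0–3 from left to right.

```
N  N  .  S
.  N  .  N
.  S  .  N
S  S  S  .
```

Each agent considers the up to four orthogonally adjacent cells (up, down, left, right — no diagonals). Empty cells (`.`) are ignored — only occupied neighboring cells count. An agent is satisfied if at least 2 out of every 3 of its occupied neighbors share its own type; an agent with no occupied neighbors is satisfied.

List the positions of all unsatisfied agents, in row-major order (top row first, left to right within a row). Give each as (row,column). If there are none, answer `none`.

(0,0)N 1/1 ok
(0,1)N 2/2 ok
(0,3)S 0/1 unhappy
(1,1)N 1/2 unhappy
(1,3)N 1/2 unhappy
(2,1)S 1/2 unhappy
(2,3)N 1/1 ok
(3,0)S 1/1 ok
(3,1)S 3/3 ok
(3,2)S 1/1 ok

(0,3), (1,1), (1,3), (2,1)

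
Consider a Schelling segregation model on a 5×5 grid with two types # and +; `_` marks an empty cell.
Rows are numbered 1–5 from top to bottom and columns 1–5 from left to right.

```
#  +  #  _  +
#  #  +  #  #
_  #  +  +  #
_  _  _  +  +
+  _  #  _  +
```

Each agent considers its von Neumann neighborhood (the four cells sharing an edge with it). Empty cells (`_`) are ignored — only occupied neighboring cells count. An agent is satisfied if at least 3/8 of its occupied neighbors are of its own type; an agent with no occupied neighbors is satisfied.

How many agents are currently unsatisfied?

Row 1: (1,1)# 1/2 satisfied · (1,2)+ 0/3 not · (1,3)# 0/2 not · (1,5)+ 0/1 not
Row 2: (2,1)# 2/2 satisfied · (2,2)# 2/4 satisfied · (2,3)+ 1/4 not · (2,4)# 1/3 not · (2,5)# 2/3 satisfied
Row 3: (3,2)# 1/2 satisfied · (3,3)+ 2/3 satisfied · (3,4)+ 2/4 satisfied · (3,5)# 1/3 not
Row 4: (4,4)+ 2/2 satisfied · (4,5)+ 2/3 satisfied
Row 5: (5,1)+ 0/0 satisfied · (5,3)# 0/0 satisfied · (5,5)+ 1/1 satisfied
Unsatisfied: (1,2), (1,3), (1,5), (2,3), (2,4), (3,5) — 6 in total.

6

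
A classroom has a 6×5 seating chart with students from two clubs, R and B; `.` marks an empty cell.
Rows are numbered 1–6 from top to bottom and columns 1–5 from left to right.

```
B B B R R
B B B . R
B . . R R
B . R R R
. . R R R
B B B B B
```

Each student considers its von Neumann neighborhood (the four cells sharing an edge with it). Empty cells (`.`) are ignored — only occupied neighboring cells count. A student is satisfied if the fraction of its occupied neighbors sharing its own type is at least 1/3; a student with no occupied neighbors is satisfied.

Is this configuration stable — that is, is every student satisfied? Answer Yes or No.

(1,1)B 2/2 ok
(1,2)B 3/3 ok
(1,3)B 2/3 ok
(1,4)R 1/2 ok
(1,5)R 2/2 ok
(2,1)B 3/3 ok
(2,2)B 3/3 ok
(2,3)B 2/2 ok
(2,5)R 2/2 ok
(3,1)B 2/2 ok
(3,4)R 2/2 ok
(3,5)R 3/3 ok
(4,1)B 1/1 ok
(4,3)R 2/2 ok
(4,4)R 4/4 ok
(4,5)R 3/3 ok
(5,3)R 2/3 ok
(5,4)R 3/4 ok
(5,5)R 2/3 ok
(6,1)B 1/1 ok
(6,2)B 2/2 ok
(6,3)B 2/3 ok
(6,4)B 2/3 ok
(6,5)B 1/2 ok
All meet the threshold, so the configuration is stable.

Yes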